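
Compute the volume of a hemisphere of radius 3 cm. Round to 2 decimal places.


Shape: hemisphere (half of a sphere)
Radius r = 3 cm
Formula: V = (1/2) * (4/3) * pi * r^3 = (2/3) * pi * r^3
r^3 = 27
(2/3) * 27 = 18
V = 18 * pi
V = 56.55
56.55 cm^3


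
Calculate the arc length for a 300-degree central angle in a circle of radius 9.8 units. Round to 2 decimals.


Shape: circular arc
Radius r = 9.8 units, Angle = 300 degrees
Formula: L = (angle/360) * 2 * pi * r
2 * pi * r = 19.6 * pi
L = (300/360) * 19.6 * pi
L = 16.333333 * pi
L = 51.31
51.31 units


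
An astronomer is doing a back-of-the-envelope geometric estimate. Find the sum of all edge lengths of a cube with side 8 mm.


Shape: cube
Side s = 8 mm
A cube has 12 edges, all equal.
Formula: total edge length = 12 * s
Total = 12 * 8
Total = 96
96 mm


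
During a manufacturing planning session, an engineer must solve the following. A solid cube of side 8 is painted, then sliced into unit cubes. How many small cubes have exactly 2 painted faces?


Large cube: 8 x 8 x 8, cut into unit cubes.
n = 8, so n - 2 = 6
Cubes with 2 painted faces lie along the edges, excluding corners.
A cube has 12 edges; each contributes (n - 2) = 6 such cubes.
Count = 12 * 6 = 72
72 unit cubes


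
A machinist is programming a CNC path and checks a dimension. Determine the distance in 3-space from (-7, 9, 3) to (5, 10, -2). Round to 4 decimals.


3D distance between two points
P1 = (-7, 9, 3), P2 = (5, 10, -2)
Formula: d = sqrt((x2-x1)^2 + (y2-y1)^2 + (z2-z1)^2)
dx = 5 - -7 = 12
dy = 10 - 9 = 1
dz = -2 - 3 = -5
dx^2 + dy^2 + dz^2 = 144 + 1 + 25 = 170
d = sqrt(170)
d = 13.0384
13.0384 units


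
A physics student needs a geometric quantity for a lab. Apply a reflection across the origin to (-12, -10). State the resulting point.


Transformation: reflection
Original point: (-12, -10)
Rule for reflection through the origin: (x, y) -> (-x, -y)
Apply: (-12, -10) -> (12, 10)
(12, 10)


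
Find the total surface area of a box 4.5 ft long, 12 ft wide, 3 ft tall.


Shape: rectangular prism
l = 4.5 ft, w = 12 ft, h = 3 ft
Formula: SA = 2(lw + lh + wh)
lw = 54, lh = 13.5, wh = 36
lw + lh + wh = 103.5
SA = 2 * 103.5
SA = 207
207 ft^2


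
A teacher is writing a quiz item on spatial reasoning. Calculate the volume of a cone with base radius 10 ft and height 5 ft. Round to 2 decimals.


Shape: cone
Radius r = 10 ft, Height h = 5 ft
Formula: V = (1/3) * pi * r^2 * h
r^2 = 100
pi * r^2 * h = pi * 100 * 5 = 500 * pi
V = 500 * pi / 3
V = 523.6
523.6 ft^3


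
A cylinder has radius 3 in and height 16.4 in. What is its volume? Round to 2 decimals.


Shape: cylinder
Radius r = 3 in, Height h = 16.4 in
Formula: V = pi * r^2 * h
r^2 = 9
V = pi * 9 * 16.4
V = 147.6 * pi
V = 463.7
463.7 in^3


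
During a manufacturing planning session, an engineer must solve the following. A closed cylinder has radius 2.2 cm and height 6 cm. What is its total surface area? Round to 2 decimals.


Shape: closed cylinder
Radius r = 2.2 cm, Height h = 6 cm
Formula: SA = 2*pi*r^2 + 2*pi*r*h = 2*pi*r*(r + h)
r + h = 8.2
2 * r * (r + h) = 2 * 2.2 * 8.2 = 36.08
SA = 36.08 * pi
SA = 113.35
113.35 cm^2


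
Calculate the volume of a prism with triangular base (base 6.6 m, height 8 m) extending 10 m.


Shape: triangular prism
Triangle base = 6.6 m, triangle height = 8 m, prism length L = 10 m
Formula: V = (1/2 * b * h_tri) * L
Cross-section area = 0.5 * 6.6 * 8 = 26.4
V = 26.4 * 10
V = 264
264 m^3


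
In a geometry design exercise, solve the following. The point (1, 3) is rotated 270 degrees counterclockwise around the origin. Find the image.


Transformation: rotation about the origin
Original point: (1, 3)
Rule for 270 deg counterclockwise: (x, y) -> (y, -x)
Apply: (1, 3) -> (3, -1)
(3, -1)


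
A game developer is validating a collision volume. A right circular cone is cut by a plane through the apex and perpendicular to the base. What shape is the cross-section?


Solid: right circular cone
Cutting plane: through the apex and perpendicular to the base
Visualize the intersection of the plane with the solid's surface.
The boundary of the cut region is a isosceles triangle.
isosceles triangle


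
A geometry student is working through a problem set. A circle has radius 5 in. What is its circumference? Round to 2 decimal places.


Shape: circle
Radius r = 5 in
Formula: C = 2 * pi * r
C = 2 * pi * 5
C = 10 * pi
C = 31.42
31.42 in


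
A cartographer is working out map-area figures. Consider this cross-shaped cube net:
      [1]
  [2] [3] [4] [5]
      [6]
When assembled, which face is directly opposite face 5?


Net: cross layout. Take square 3 as the base (bottom).
Fold the four squares in the horizontal row up around 3: 2 -> left, 4 -> right, 5 wraps to the top.
Fold 1 and 6 up from 3: 1 -> back, 6 -> front.
Opposite pairs are therefore: (1, 6), (2, 4), (3, 5).
Face 5 is opposite face 3.
face 3


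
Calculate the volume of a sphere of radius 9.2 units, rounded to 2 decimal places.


Shape: sphere
Radius r = 9.2 units
Formula: V = (4/3) * pi * r^3
r^3 = 778.688
(4/3) * 778.688 = 1038.250667
V = 1038.250667 * pi
V = 3261.76
3261.76 units^3


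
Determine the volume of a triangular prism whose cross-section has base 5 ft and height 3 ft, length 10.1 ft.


Shape: triangular prism
Triangle base = 5 ft, triangle height = 3 ft, prism length L = 10.1 ft
Formula: V = (1/2 * b * h_tri) * L
Cross-section area = 0.5 * 5 * 3 = 7.5
V = 7.5 * 10.1
V = 75.75
75.75 ft^3


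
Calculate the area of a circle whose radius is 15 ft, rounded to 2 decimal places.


Shape: circle
Radius r = 15 ft
Formula: A = pi * r^2
r^2 = 15^2 = 225
A = pi * 225
A = 706.86
706.86 ft^2


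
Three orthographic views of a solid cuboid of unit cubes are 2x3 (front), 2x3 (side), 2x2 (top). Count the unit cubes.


Orthographic views of a solid rectangular block:
Front view 2 x 3 -> length = 2, height = 3
Side view 2 x 3 -> width = 2, height = 3 (consistent)
Top view 2 x 2 -> confirms length = 2, width = 2
The block is 2 x 2 x 3.
Total unit cubes = 2 * 2 * 3 = 12
12 unit cubes


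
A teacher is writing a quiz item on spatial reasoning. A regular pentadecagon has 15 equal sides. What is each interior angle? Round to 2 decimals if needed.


Shape: regular pentadecagon (15 sides)
Formula: interior angle = (n - 2) * 180 / n
(n - 2) = 13
(n - 2) * 180 = 2340
angle = 2340 / 15
angle = 156
156 degrees


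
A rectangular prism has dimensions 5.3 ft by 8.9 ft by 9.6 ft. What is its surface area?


Shape: rectangular prism
l = 5.3 ft, w = 8.9 ft, h = 9.6 ft
Formula: SA = 2(lw + lh + wh)
lw = 47.17, lh = 50.88, wh = 85.44
lw + lh + wh = 183.49
SA = 2 * 183.49
SA = 366.98
366.98 ft^2


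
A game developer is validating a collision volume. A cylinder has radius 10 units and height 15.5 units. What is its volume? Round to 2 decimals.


Shape: cylinder
Radius r = 10 units, Height h = 15.5 units
Formula: V = pi * r^2 * h
r^2 = 100
V = pi * 100 * 15.5
V = 1550 * pi
V = 4869.47
4869.47 units^3


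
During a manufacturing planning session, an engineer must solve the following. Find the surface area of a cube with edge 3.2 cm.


Shape: cube
Side s = 3.2 cm
A cube has 6 square faces.
Formula: SA = 6 * s^2
s^2 = 10.24
SA = 6 * 10.24
SA = 61.44
61.44 cm^2


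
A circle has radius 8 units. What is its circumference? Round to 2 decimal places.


Shape: circle
Radius r = 8 units
Formula: C = 2 * pi * r
C = 2 * pi * 8
C = 16 * pi
C = 50.27
50.27 units


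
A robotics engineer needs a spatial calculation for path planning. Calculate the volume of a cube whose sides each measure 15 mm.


Shape: cube
Side s = 15 mm
Formula: V = s^3
V = 15 * 15 * 15
V = 225 * 15
V = 3375
3375 mm^3


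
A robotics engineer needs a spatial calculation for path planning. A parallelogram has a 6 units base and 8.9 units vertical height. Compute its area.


Shape: parallelogram
Base b = 6 units, Height h = 8.9 units
Formula: A = b * h
A = 6 * 8.9
A = 53.4
53.4 units^2


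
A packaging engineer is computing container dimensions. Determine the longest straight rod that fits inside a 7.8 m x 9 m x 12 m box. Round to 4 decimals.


Shape: rectangular box (space diagonal)
l = 7.8 m, w = 9 m, h = 12 m
Visualize: the diagonal of the base, then a right triangle with that diagonal and the height.
Formula: d = sqrt(l^2 + w^2 + h^2)
l^2 + w^2 + h^2 = 60.84 + 81 + 144 = 285.84
d = sqrt(285.84)
d = 16.9068
16.9068 m


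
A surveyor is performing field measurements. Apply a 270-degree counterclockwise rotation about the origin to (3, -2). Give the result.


Transformation: rotation about the origin
Original point: (3, -2)
Rule for 270 deg counterclockwise: (x, y) -> (y, -x)
Apply: (3, -2) -> (-2, -3)
(-2, -3)


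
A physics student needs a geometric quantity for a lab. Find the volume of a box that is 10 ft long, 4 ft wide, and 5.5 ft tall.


Shape: rectangular prism
l = 10 ft, w = 4 ft, h = 5.5 ft
Formula: V = l * w * h
V = 10 * 4 * 5.5
V = 40 * 5.5
V = 220
220 ft^3


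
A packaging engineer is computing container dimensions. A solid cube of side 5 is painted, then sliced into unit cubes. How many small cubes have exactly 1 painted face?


Large cube: 5 x 5 x 5, cut into unit cubes.
n = 5, so n - 2 = 3
Cubes with 1 painted face lie in the interior of each face.
A cube has 6 faces; each contributes (n - 2)^2 = 9 such cubes.
Count = 6 * 9 = 54
54 unit cubes


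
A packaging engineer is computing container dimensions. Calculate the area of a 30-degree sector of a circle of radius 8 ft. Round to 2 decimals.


Shape: circular sector
Radius r = 8 ft, Angle = 30 degrees
Formula: A = (angle/360) * pi * r^2
r^2 = 64
Fraction of circle = 30/360
A = (30/360) * pi * 64
A = 5.333333 * pi
A = 16.76
16.76 ft^2


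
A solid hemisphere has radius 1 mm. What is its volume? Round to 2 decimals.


Shape: hemisphere (half of a sphere)
Radius r = 1 mm
Formula: V = (1/2) * (4/3) * pi * r^3 = (2/3) * pi * r^3
r^3 = 1
(2/3) * 1 = 0.666667
V = 0.666667 * pi
V = 2.09
2.09 mm^3


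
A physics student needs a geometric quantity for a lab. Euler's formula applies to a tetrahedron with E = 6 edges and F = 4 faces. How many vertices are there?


Polyhedron: tetrahedron
Euler's formula for convex polyhedra: V - E + F = 2
Given: E = 6 edges and F = 4 faces
Solve for V:
V = 2 + E - F = 2 + 6 - 4 = 4
4 vertices


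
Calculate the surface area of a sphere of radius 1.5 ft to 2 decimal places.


Shape: sphere
Radius r = 1.5 ft
Formula: SA = 4 * pi * r^2
r^2 = 2.25
SA = 4 * pi * 2.25
SA = 9 * pi
SA = 28.27
28.27 ft^2


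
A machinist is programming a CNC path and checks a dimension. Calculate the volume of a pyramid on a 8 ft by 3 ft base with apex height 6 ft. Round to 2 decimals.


Shape: rectangular pyramid
Base: 8 ft x 3 ft, Height h = 6 ft
Formula: V = (1/3) * base_area * h
base_area = 8 * 3 = 24
base_area * h = 24 * 6 = 144
V = 144 / 3
V = 48
48 ft^3


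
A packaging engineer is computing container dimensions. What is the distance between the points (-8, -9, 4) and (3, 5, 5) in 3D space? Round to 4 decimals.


3D distance between two points
P1 = (-8, -9, 4), P2 = (3, 5, 5)
Formula: d = sqrt((x2-x1)^2 + (y2-y1)^2 + (z2-z1)^2)
dx = 3 - -8 = 11
dy = 5 - -9 = 14
dz = 5 - 4 = 1
dx^2 + dy^2 + dz^2 = 121 + 196 + 1 = 318
d = sqrt(318)
d = 17.8326
17.8326 units


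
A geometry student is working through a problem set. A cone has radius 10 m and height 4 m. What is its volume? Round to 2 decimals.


Shape: cone
Radius r = 10 m, Height h = 4 m
Formula: V = (1/3) * pi * r^2 * h
r^2 = 100
pi * r^2 * h = pi * 100 * 4 = 400 * pi
V = 400 * pi / 3
V = 418.88
418.88 m^3


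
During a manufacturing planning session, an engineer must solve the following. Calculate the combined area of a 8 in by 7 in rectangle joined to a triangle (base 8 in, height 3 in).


Composite shape: rectangle + triangle
Rectangle area = 8 * 7 = 56
Triangle area = 0.5 * 8 * 3 = 12
Total = 56 + 12
Total = 68
68 in^2


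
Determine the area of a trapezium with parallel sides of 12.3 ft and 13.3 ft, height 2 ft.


Shape: trapezoid
Parallel sides a = 12.3 ft, b = 13.3 ft; Height h = 2 ft
Formula: A = (a + b) * h / 2
a + b = 12.3 + 13.3 = 25.6
A = 25.6 * 2 / 2
A = 51.2 / 2
A = 25.6
25.6 ft^2


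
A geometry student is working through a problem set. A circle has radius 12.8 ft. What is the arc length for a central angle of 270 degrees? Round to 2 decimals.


Shape: circular arc
Radius r = 12.8 ft, Angle = 270 degrees
Formula: L = (angle/360) * 2 * pi * r
2 * pi * r = 25.6 * pi
L = (270/360) * 25.6 * pi
L = 19.2 * pi
L = 60.32
60.32 ft


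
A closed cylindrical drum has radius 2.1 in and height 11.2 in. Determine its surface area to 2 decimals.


Shape: closed cylinder
Radius r = 2.1 in, Height h = 11.2 in
Formula: SA = 2*pi*r^2 + 2*pi*r*h = 2*pi*r*(r + h)
r + h = 13.3
2 * r * (r + h) = 2 * 2.1 * 13.3 = 55.86
SA = 55.86 * pi
SA = 175.49
175.49 in^2


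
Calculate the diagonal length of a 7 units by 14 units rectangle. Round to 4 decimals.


Shape: rectangle (diagonal via Pythagoras)
Sides: 7 units and 14 units
Formula: d = sqrt(l^2 + w^2)
l^2 = 49, w^2 = 196
l^2 + w^2 = 245
d = sqrt(245)
d = 15.6525
15.6525 units


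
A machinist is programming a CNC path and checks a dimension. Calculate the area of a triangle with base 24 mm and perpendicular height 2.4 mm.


Shape: triangle
Base b = 24 mm, Height h = 2.4 mm
Formula: A = (1/2) * b * h
A = 0.5 * 24 * 2.4
A = 0.5 * 57.6
A = 28.8
28.8 mm^2


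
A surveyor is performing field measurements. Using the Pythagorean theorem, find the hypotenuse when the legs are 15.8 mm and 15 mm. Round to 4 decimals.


Shape: right triangle
Legs a = 15.8 mm, b = 15 mm
Formula: c = sqrt(a^2 + b^2)
a^2 = 249.64, b^2 = 225
a^2 + b^2 = 474.64
c = sqrt(474.64)
c = 21.7862
21.7862 mm


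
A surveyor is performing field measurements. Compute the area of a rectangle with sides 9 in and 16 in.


Shape: rectangle
Length l = 9 in, Width w = 16 in
Formula: A = l * w
A = 9 * 16
A = 144
144 in^2


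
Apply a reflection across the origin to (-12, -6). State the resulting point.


Transformation: reflection
Original point: (-12, -6)
Rule for reflection through the origin: (x, y) -> (-x, -y)
Apply: (-12, -6) -> (12, 6)
(12, 6)


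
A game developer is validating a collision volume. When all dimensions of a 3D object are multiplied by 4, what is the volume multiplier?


Linear scale factor k = 4
Rule: under a linear scaling by k, volumes scale by k^3.
k^3 = 4 * 4 * 4
k^3 = 16 * 4
k^3 = 64
Volume scales by a factor of 64.
64 (dimensionless)


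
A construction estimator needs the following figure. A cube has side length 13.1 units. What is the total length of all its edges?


Shape: cube
Side s = 13.1 units
A cube has 12 edges, all equal.
Formula: total edge length = 12 * s
Total = 12 * 13.1
Total = 157.2
157.2 units


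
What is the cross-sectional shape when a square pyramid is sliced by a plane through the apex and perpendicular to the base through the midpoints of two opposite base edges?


Solid: square pyramid
Cutting plane: through the apex and perpendicular to the base through the midpoints of two opposite base edges
Visualize the intersection of the plane with the solid's surface.
The boundary of the cut region is a isosceles triangle.
isosceles triangle


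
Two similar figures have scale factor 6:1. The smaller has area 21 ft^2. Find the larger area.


Linear scale factor k = 6
Original area = 21 ft^2
Rule: under a linear scaling by k, areas scale by k^2.
k^2 = 6^2 = 36
New area = 21 * 36
New area = 756
756 ft^2


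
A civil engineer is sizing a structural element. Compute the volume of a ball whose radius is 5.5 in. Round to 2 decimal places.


Shape: sphere
Radius r = 5.5 in
Formula: V = (4/3) * pi * r^3
r^3 = 166.375
(4/3) * 166.375 = 221.833333
V = 221.833333 * pi
V = 696.91
696.91 in^3


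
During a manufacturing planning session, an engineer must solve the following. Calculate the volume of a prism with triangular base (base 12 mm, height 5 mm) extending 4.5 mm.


Shape: triangular prism
Triangle base = 12 mm, triangle height = 5 mm, prism length L = 4.5 mm
Formula: V = (1/2 * b * h_tri) * L
Cross-section area = 0.5 * 12 * 5 = 30
V = 30 * 4.5
V = 135
135 mm^3


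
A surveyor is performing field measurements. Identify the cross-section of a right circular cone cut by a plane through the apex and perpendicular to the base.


Solid: right circular cone
Cutting plane: through the apex and perpendicular to the base
Visualize the intersection of the plane with the solid's surface.
The boundary of the cut region is a isosceles triangle.
isosceles triangle


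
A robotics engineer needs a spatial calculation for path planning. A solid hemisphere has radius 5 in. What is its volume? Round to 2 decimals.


Shape: hemisphere (half of a sphere)
Radius r = 5 in
Formula: V = (1/2) * (4/3) * pi * r^3 = (2/3) * pi * r^3
r^3 = 125
(2/3) * 125 = 83.333333
V = 83.333333 * pi
V = 261.8
261.8 in^3


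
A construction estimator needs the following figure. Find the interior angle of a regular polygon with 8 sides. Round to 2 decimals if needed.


Shape: regular octagon (8 sides)
Formula: interior angle = (n - 2) * 180 / n
(n - 2) = 6
(n - 2) * 180 = 1080
angle = 1080 / 8
angle = 135
135 degrees


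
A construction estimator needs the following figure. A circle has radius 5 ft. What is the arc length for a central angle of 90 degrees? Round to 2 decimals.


Shape: circular arc
Radius r = 5 ft, Angle = 90 degrees
Formula: L = (angle/360) * 2 * pi * r
2 * pi * r = 10 * pi
L = (90/360) * 10 * pi
L = 2.5 * pi
L = 7.85
7.85 ft


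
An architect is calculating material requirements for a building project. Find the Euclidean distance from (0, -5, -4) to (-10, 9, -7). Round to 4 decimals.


3D distance between two points
P1 = (0, -5, -4), P2 = (-10, 9, -7)
Formula: d = sqrt((x2-x1)^2 + (y2-y1)^2 + (z2-z1)^2)
dx = -10 - 0 = -10
dy = 9 - -5 = 14
dz = -7 - -4 = -3
dx^2 + dy^2 + dz^2 = 100 + 196 + 9 = 305
d = sqrt(305)
d = 17.4642
17.4642 units


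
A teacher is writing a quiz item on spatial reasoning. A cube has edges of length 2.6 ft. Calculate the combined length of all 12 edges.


Shape: cube
Side s = 2.6 ft
A cube has 12 edges, all equal.
Formula: total edge length = 12 * s
Total = 12 * 2.6
Total = 31.2
31.2 ft


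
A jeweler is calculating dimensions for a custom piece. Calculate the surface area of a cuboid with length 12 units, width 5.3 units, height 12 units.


Shape: rectangular prism
l = 12 units, w = 5.3 units, h = 12 units
Formula: SA = 2(lw + lh + wh)
lw = 63.6, lh = 144, wh = 63.6
lw + lh + wh = 271.2
SA = 2 * 271.2
SA = 542.4
542.4 units^2


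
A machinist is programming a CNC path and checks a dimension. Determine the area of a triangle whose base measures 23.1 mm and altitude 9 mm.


Shape: triangle
Base b = 23.1 mm, Height h = 9 mm
Formula: A = (1/2) * b * h
A = 0.5 * 23.1 * 9
A = 0.5 * 207.9
A = 103.95
103.95 mm^2


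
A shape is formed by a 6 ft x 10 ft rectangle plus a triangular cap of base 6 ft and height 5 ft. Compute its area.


Composite shape: rectangle + triangle
Rectangle area = 6 * 10 = 60
Triangle area = 0.5 * 6 * 5 = 15
Total = 60 + 15
Total = 75
75 ft^2


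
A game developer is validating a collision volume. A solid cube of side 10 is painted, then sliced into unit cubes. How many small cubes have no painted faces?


Large cube: 10 x 10 x 10, cut into unit cubes.
n = 10, so n - 2 = 8
Unpainted cubes form the interior (n - 2)^3 block.
(n - 2)^3 = 8^3 = 512
512 unit cubes


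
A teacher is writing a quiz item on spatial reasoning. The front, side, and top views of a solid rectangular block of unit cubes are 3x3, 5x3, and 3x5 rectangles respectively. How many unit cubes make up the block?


Orthographic views of a solid rectangular block:
Front view 3 x 3 -> length = 3, height = 3
Side view 5 x 3 -> width = 5, height = 3 (consistent)
Top view 3 x 5 -> confirms length = 3, width = 5
The block is 3 x 5 x 3.
Total unit cubes = 3 * 5 * 3 = 45
45 unit cubes


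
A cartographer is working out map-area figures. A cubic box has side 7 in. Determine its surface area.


Shape: cube
Side s = 7 in
A cube has 6 square faces.
Formula: SA = 6 * s^2
s^2 = 49
SA = 6 * 49
SA = 294
294 in^2


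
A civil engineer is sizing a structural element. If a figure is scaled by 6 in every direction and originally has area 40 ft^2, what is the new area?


Linear scale factor k = 6
Original area = 40 ft^2
Rule: under a linear scaling by k, areas scale by k^2.
k^2 = 6^2 = 36
New area = 40 * 36
New area = 1440
1440 ft^2


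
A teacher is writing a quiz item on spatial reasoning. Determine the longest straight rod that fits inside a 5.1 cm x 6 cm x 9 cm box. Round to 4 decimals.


Shape: rectangular box (space diagonal)
l = 5.1 cm, w = 6 cm, h = 9 cm
Visualize: the diagonal of the base, then a right triangle with that diagonal and the height.
Formula: d = sqrt(l^2 + w^2 + h^2)
l^2 + w^2 + h^2 = 26.01 + 36 + 81 = 143.01
d = sqrt(143.01)
d = 11.9587
11.9587 cm


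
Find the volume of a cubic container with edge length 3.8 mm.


Shape: cube
Side s = 3.8 mm
Formula: V = s^3
V = 3.8 * 3.8 * 3.8
V = 14.44 * 3.8
V = 54.872
54.872 mm^3


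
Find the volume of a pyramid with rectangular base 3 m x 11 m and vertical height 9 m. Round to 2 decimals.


Shape: rectangular pyramid
Base: 3 m x 11 m, Height h = 9 m
Formula: V = (1/3) * base_area * h
base_area = 3 * 11 = 33
base_area * h = 33 * 9 = 297
V = 297 / 3
V = 99
99 m^3


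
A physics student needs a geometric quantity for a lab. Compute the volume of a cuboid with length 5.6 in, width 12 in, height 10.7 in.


Shape: rectangular prism
l = 5.6 in, w = 12 in, h = 10.7 in
Formula: V = l * w * h
V = 5.6 * 12 * 10.7
V = 67.2 * 10.7
V = 719.04
719.04 in^3


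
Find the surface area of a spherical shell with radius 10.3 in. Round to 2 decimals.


Shape: sphere
Radius r = 10.3 in
Formula: SA = 4 * pi * r^2
r^2 = 106.09
SA = 4 * pi * 106.09
SA = 424.36 * pi
SA = 1333.17
1333.17 in^2


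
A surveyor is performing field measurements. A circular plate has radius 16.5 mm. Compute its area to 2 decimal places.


Shape: circle
Radius r = 16.5 mm
Formula: A = pi * r^2
r^2 = 16.5^2 = 272.25
A = pi * 272.25
A = 855.3
855.3 mm^2


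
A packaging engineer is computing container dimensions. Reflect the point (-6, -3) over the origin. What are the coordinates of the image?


Transformation: reflection
Original point: (-6, -3)
Rule for reflection through the origin: (x, y) -> (-x, -y)
Apply: (-6, -3) -> (6, 3)
(6, 3)


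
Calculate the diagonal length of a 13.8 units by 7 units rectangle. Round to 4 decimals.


Shape: rectangle (diagonal via Pythagoras)
Sides: 13.8 units and 7 units
Formula: d = sqrt(l^2 + w^2)
l^2 = 190.44, w^2 = 49
l^2 + w^2 = 239.44
d = sqrt(239.44)
d = 15.4738
15.4738 units


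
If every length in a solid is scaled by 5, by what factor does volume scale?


Linear scale factor k = 5
Rule: under a linear scaling by k, volumes scale by k^3.
k^3 = 5 * 5 * 5
k^3 = 25 * 5
k^3 = 125
Volume scales by a factor of 125.
125 (dimensionless)


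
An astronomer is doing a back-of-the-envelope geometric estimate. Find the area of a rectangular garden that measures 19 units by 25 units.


Shape: rectangle
Length l = 19 units, Width w = 25 units
Formula: A = l * w
A = 19 * 25
A = 475
475 units^2


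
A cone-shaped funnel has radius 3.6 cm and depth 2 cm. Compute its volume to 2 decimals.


Shape: cone
Radius r = 3.6 cm, Height h = 2 cm
Formula: V = (1/3) * pi * r^2 * h
r^2 = 12.96
pi * r^2 * h = pi * 12.96 * 2 = 25.92 * pi
V = 25.92 * pi / 3
V = 27.14
27.14 cm^3


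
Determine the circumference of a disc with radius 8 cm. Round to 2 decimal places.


Shape: circle
Radius r = 8 cm
Formula: C = 2 * pi * r
C = 2 * pi * 8
C = 16 * pi
C = 50.27
50.27 cm


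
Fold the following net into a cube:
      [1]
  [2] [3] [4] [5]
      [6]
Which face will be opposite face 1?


Net: cross layout. Take square 3 as the base (bottom).
Fold the four squares in the horizontal row up around 3: 2 -> left, 4 -> right, 5 wraps to the top.
Fold 1 and 6 up from 3: 1 -> back, 6 -> front.
Opposite pairs are therefore: (1, 6), (2, 4), (3, 5).
Face 1 is opposite face 6.
face 6


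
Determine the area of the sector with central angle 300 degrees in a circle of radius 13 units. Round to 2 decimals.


Shape: circular sector
Radius r = 13 units, Angle = 300 degrees
Formula: A = (angle/360) * pi * r^2
r^2 = 169
Fraction of circle = 300/360
A = (300/360) * pi * 169
A = 140.833333 * pi
A = 442.44
442.44 units^2


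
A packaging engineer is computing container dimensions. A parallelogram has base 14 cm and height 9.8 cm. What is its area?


Shape: parallelogram
Base b = 14 cm, Height h = 9.8 cm
Formula: A = b * h
A = 14 * 9.8
A = 137.2
137.2 cm^2


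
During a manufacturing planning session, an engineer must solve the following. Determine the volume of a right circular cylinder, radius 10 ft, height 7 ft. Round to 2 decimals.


Shape: cylinder
Radius r = 10 ft, Height h = 7 ft
Formula: V = pi * r^2 * h
r^2 = 100
V = pi * 100 * 7
V = 700 * pi
V = 2199.11
2199.11 ft^3


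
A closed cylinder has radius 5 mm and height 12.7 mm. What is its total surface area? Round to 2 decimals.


Shape: closed cylinder
Radius r = 5 mm, Height h = 12.7 mm
Formula: SA = 2*pi*r^2 + 2*pi*r*h = 2*pi*r*(r + h)
r + h = 17.7
2 * r * (r + h) = 2 * 5 * 17.7 = 177
SA = 177 * pi
SA = 556.06
556.06 mm^2


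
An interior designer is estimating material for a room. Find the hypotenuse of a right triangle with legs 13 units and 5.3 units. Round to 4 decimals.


Shape: right triangle
Legs a = 13 units, b = 5.3 units
Formula: c = sqrt(a^2 + b^2)
a^2 = 169, b^2 = 28.09
a^2 + b^2 = 197.09
c = sqrt(197.09)
c = 14.0389
14.0389 units


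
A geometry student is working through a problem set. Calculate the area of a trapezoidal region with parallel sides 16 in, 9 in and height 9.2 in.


Shape: trapezoid
Parallel sides a = 16 in, b = 9 in; Height h = 9.2 in
Formula: A = (a + b) * h / 2
a + b = 16 + 9 = 25
A = 25 * 9.2 / 2
A = 230 / 2
A = 115
115 in^2


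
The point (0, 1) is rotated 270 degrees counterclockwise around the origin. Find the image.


Transformation: rotation about the origin
Original point: (0, 1)
Rule for 270 deg counterclockwise: (x, y) -> (y, -x)
Apply: (0, 1) -> (1, 0)
(1, 0)


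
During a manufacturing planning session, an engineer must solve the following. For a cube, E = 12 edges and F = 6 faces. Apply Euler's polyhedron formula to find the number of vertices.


Polyhedron: cube
Euler's formula for convex polyhedra: V - E + F = 2
Given: E = 12 edges and F = 6 faces
Solve for V:
V = 2 + E - F = 2 + 12 - 6 = 8
8 vertices


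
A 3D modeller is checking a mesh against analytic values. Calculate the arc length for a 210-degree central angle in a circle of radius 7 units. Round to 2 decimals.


Shape: circular arc
Radius r = 7 units, Angle = 210 degrees
Formula: L = (angle/360) * 2 * pi * r
2 * pi * r = 14 * pi
L = (210/360) * 14 * pi
L = 8.166667 * pi
L = 25.66
25.66 units


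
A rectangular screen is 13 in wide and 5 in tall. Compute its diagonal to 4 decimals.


Shape: rectangle (diagonal via Pythagoras)
Sides: 13 in and 5 in
Formula: d = sqrt(l^2 + w^2)
l^2 = 169, w^2 = 25
l^2 + w^2 = 194
d = sqrt(194)
d = 13.9284
13.9284 in


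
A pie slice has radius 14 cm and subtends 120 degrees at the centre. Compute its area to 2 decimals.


Shape: circular sector
Radius r = 14 cm, Angle = 120 degrees
Formula: A = (angle/360) * pi * r^2
r^2 = 196
Fraction of circle = 120/360
A = (120/360) * pi * 196
A = 65.333333 * pi
A = 205.25
205.25 cm^2


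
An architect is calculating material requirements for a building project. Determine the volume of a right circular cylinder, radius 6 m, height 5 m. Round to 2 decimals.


Shape: cylinder
Radius r = 6 m, Height h = 5 m
Formula: V = pi * r^2 * h
r^2 = 36
V = pi * 36 * 5
V = 180 * pi
V = 565.49
565.49 m^3


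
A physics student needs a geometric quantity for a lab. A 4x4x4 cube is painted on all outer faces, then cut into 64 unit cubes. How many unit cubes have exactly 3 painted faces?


Large cube: 4 x 4 x 4, cut into unit cubes.
Cubes with 3 painted faces are at the corners. A cube always has 8 corners.
Count = 8
8 unit cubes


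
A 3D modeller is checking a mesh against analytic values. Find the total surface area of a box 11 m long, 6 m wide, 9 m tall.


Shape: rectangular prism
l = 11 m, w = 6 m, h = 9 m
Formula: SA = 2(lw + lh + wh)
lw = 66, lh = 99, wh = 54
lw + lh + wh = 219
SA = 2 * 219
SA = 438
438 m^2


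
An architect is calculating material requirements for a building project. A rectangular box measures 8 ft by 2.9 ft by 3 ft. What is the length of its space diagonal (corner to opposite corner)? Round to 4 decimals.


Shape: rectangular box (space diagonal)
l = 8 ft, w = 2.9 ft, h = 3 ft
Visualize: the diagonal of the base, then a right triangle with that diagonal and the height.
Formula: d = sqrt(l^2 + w^2 + h^2)
l^2 + w^2 + h^2 = 64 + 8.41 + 9 = 81.41
d = sqrt(81.41)
d = 9.0227
9.0227 ft


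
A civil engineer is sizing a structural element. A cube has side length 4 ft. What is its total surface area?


Shape: cube
Side s = 4 ft
A cube has 6 square faces.
Formula: SA = 6 * s^2
s^2 = 16
SA = 6 * 16
SA = 96
96 ft^2


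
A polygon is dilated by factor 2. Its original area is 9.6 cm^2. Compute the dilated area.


Linear scale factor k = 2
Original area = 9.6 cm^2
Rule: under a linear scaling by k, areas scale by k^2.
k^2 = 2^2 = 4
New area = 9.6 * 4
New area = 38.4
38.4 cm^2


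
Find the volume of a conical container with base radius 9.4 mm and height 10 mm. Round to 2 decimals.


Shape: cone
Radius r = 9.4 mm, Height h = 10 mm
Formula: V = (1/3) * pi * r^2 * h
r^2 = 88.36
pi * r^2 * h = pi * 88.36 * 10 = 883.6 * pi
V = 883.6 * pi / 3
V = 925.3
925.3 mm^3


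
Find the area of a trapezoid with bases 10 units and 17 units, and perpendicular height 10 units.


Shape: trapezoid
Parallel sides a = 10 units, b = 17 units; Height h = 10 units
Formula: A = (a + b) * h / 2
a + b = 10 + 17 = 27
A = 27 * 10 / 2
A = 270 / 2
A = 135
135 units^2


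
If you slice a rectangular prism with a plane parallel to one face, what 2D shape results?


Solid: rectangular prism
Cutting plane: parallel to one face
Visualize the intersection of the plane with the solid's surface.
The boundary of the cut region is a rectangle.
rectangle


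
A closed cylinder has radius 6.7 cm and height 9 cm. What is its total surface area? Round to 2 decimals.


Shape: closed cylinder
Radius r = 6.7 cm, Height h = 9 cm
Formula: SA = 2*pi*r^2 + 2*pi*r*h = 2*pi*r*(r + h)
r + h = 15.7
2 * r * (r + h) = 2 * 6.7 * 15.7 = 210.38
SA = 210.38 * pi
SA = 660.93
660.93 cm^2


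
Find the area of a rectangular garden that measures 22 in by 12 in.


Shape: rectangle
Length l = 22 in, Width w = 12 in
Formula: A = l * w
A = 22 * 12
A = 264
264 in^2


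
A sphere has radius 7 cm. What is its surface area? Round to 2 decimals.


Shape: sphere
Radius r = 7 cm
Formula: SA = 4 * pi * r^2
r^2 = 49
SA = 4 * pi * 49
SA = 196 * pi
SA = 615.75
615.75 cm^2


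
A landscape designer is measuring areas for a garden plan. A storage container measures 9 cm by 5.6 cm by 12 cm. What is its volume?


Shape: rectangular prism
l = 9 cm, w = 5.6 cm, h = 12 cm
Formula: V = l * w * h
V = 9 * 5.6 * 12
V = 50.4 * 12
V = 604.8
604.8 cm^3


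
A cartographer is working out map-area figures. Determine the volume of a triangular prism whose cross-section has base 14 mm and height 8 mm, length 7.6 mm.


Shape: triangular prism
Triangle base = 14 mm, triangle height = 8 mm, prism length L = 7.6 mm
Formula: V = (1/2 * b * h_tri) * L
Cross-section area = 0.5 * 14 * 8 = 56
V = 56 * 7.6
V = 425.6
425.6 mm^3


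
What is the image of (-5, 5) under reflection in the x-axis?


Transformation: reflection
Original point: (-5, 5)
Rule for reflection over the x-axis: (x, y) -> (x, -y)
Apply: (-5, 5) -> (-5, -5)
(-5, -5)


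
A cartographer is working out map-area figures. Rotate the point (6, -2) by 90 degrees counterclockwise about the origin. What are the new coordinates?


Transformation: rotation about the origin
Original point: (6, -2)
Rule for 90 deg counterclockwise: (x, y) -> (-y, x)
Apply: (6, -2) -> (2, 6)
(2, 6)


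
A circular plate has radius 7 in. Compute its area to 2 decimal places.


Shape: circle
Radius r = 7 in
Formula: A = pi * r^2
r^2 = 7^2 = 49
A = pi * 49
A = 153.94
153.94 in^2


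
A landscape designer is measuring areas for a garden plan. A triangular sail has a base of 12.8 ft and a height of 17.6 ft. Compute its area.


Shape: triangle
Base b = 12.8 ft, Height h = 17.6 ft
Formula: A = (1/2) * b * h
A = 0.5 * 12.8 * 17.6
A = 0.5 * 225.28
A = 112.64
112.64 ft^2


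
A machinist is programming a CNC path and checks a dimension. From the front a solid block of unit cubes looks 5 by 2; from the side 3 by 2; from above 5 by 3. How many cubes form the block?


Orthographic views of a solid rectangular block:
Front view 5 x 2 -> length = 5, height = 2
Side view 3 x 2 -> width = 3, height = 2 (consistent)
Top view 5 x 3 -> confirms length = 5, width = 3
The block is 5 x 3 x 2.
Total unit cubes = 5 * 3 * 2 = 30
30 unit cubes


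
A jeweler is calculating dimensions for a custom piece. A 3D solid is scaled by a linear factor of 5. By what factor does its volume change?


Linear scale factor k = 5
Rule: under a linear scaling by k, volumes scale by k^3.
k^3 = 5 * 5 * 5
k^3 = 25 * 5
k^3 = 125
Volume scales by a factor of 125.
125 (dimensionless)


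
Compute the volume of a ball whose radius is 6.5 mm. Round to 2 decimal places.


Shape: sphere
Radius r = 6.5 mm
Formula: V = (4/3) * pi * r^3
r^3 = 274.625
(4/3) * 274.625 = 366.166667
V = 366.166667 * pi
V = 1150.35
1150.35 mm^3


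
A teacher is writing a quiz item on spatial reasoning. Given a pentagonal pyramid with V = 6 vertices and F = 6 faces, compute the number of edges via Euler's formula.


Polyhedron: pentagonal pyramid
Euler's formula for convex polyhedra: V - E + F = 2
Given: V = 6 vertices and F = 6 faces
Solve for E:
E = V + F - 2 = 6 + 6 - 2 = 10
10 edges


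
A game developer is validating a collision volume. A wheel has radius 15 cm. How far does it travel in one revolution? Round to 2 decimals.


Shape: circle
Radius r = 15 cm
Formula: C = 2 * pi * r
C = 2 * pi * 15
C = 30 * pi
C = 94.25
94.25 cm


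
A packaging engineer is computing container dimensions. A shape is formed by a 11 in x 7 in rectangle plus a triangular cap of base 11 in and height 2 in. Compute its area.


Composite shape: rectangle + triangle
Rectangle area = 11 * 7 = 77
Triangle area = 0.5 * 11 * 2 = 11
Total = 77 + 11
Total = 88
88 in^2


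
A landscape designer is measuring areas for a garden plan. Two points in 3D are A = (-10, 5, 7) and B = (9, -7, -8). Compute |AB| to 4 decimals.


3D distance between two points
P1 = (-10, 5, 7), P2 = (9, -7, -8)
Formula: d = sqrt((x2-x1)^2 + (y2-y1)^2 + (z2-z1)^2)
dx = 9 - -10 = 19
dy = -7 - 5 = -12
dz = -8 - 7 = -15
dx^2 + dy^2 + dz^2 = 361 + 144 + 225 = 730
d = sqrt(730)
d = 27.0185
27.0185 units


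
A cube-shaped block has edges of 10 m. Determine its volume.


Shape: cube
Side s = 10 m
Formula: V = s^3
V = 10 * 10 * 10
V = 100 * 10
V = 1000
1000 m^3


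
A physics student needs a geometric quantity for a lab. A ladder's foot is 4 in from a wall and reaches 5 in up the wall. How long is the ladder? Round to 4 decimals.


Shape: right triangle
Legs a = 4 in, b = 5 in
Formula: c = sqrt(a^2 + b^2)
a^2 = 16, b^2 = 25
a^2 + b^2 = 41
c = sqrt(41)
c = 6.4031
6.4031 in


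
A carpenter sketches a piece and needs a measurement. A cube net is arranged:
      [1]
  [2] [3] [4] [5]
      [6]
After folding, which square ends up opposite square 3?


Net: cross layout. Take square 3 as the base (bottom).
Fold the four squares in the horizontal row up around 3: 2 -> left, 4 -> right, 5 wraps to the top.
Fold 1 and 6 up from 3: 1 -> back, 6 -> front.
Opposite pairs are therefore: (1, 6), (2, 4), (3, 5).
Face 3 is opposite face 5.
face 5


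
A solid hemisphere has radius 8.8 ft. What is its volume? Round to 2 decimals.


Shape: hemisphere (half of a sphere)
Radius r = 8.8 ft
Formula: V = (1/2) * (4/3) * pi * r^3 = (2/3) * pi * r^3
r^3 = 681.472
(2/3) * 681.472 = 454.314667
V = 454.314667 * pi
V = 1427.27
1427.27 ft^3


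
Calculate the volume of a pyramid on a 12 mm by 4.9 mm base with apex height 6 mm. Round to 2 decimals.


Shape: rectangular pyramid
Base: 12 mm x 4.9 mm, Height h = 6 mm
Formula: V = (1/3) * base_area * h
base_area = 12 * 4.9 = 58.8
base_area * h = 58.8 * 6 = 352.8
V = 352.8 / 3
V = 117.6
117.6 mm^3


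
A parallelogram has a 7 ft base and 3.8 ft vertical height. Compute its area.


Shape: parallelogram
Base b = 7 ft, Height h = 3.8 ft
Formula: A = b * h
A = 7 * 3.8
A = 26.6
26.6 ft^2


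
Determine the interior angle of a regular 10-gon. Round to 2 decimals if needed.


Shape: regular decagon (10 sides)
Formula: interior angle = (n - 2) * 180 / n
(n - 2) = 8
(n - 2) * 180 = 1440
angle = 1440 / 10
angle = 144
144 degrees


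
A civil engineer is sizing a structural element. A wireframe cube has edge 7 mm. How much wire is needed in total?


Shape: cube
Side s = 7 mm
A cube has 12 edges, all equal.
Formula: total edge length = 12 * s
Total = 12 * 7
Total = 84
84 mm


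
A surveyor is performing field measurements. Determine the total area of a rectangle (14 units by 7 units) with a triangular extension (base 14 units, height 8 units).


Composite shape: rectangle + triangle
Rectangle area = 14 * 7 = 98
Triangle area = 0.5 * 14 * 8 = 56
Total = 98 + 56
Total = 154
154 units^2


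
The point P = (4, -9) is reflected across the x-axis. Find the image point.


Transformation: reflection
Original point: (4, -9)
Rule for reflection over the x-axis: (x, y) -> (x, -y)
Apply: (4, -9) -> (4, 9)
(4, 9)


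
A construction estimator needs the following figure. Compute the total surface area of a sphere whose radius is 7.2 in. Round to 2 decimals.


Shape: sphere
Radius r = 7.2 in
Formula: SA = 4 * pi * r^2
r^2 = 51.84
SA = 4 * pi * 51.84
SA = 207.36 * pi
SA = 651.44
651.44 in^2


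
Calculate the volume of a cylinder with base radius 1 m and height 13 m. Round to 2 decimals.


Shape: cylinder
Radius r = 1 m, Height h = 13 m
Formula: V = pi * r^2 * h
r^2 = 1
V = pi * 1 * 13
V = 13 * pi
V = 40.84
40.84 m^3


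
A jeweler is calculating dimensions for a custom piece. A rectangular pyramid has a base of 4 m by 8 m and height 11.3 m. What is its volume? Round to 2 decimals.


Shape: rectangular pyramid
Base: 4 m x 8 m, Height h = 11.3 m
Formula: V = (1/3) * base_area * h
base_area = 4 * 8 = 32
base_area * h = 32 * 11.3 = 361.6
V = 361.6 / 3
V = 120.53
120.53 m^3


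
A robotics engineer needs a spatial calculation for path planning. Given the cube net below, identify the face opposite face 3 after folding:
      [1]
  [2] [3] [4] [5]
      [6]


Net: cross layout. Take square 3 as the base (bottom).
Fold the four squares in the horizontal row up around 3: 2 -> left, 4 -> right, 5 wraps to the top.
Fold 1 and 6 up from 3: 1 -> back, 6 -> front.
Opposite pairs are therefore: (1, 6), (2, 4), (3, 5).
Face 3 is opposite face 5.
face 5


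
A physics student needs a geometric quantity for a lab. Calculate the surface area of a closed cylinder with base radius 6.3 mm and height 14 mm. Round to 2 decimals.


Shape: closed cylinder
Radius r = 6.3 mm, Height h = 14 mm
Formula: SA = 2*pi*r^2 + 2*pi*r*h = 2*pi*r*(r + h)
r + h = 20.3
2 * r * (r + h) = 2 * 6.3 * 20.3 = 255.78
SA = 255.78 * pi
SA = 803.56
803.56 mm^2
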